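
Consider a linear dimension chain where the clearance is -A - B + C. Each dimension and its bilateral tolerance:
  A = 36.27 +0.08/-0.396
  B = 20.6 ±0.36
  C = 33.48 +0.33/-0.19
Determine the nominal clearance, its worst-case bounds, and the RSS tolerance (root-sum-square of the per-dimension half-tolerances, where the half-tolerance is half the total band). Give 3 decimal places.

Stack each dimension's contribution:
  -A: nom -36.270 → Σnom=-36.270; wc +0.396/-0.080 → slack +0.396/-0.080; half-tol=0.238, Σhalf²=0.056644
  -B: nom -20.600 → Σnom=-56.870; wc +0.360/-0.360 → slack +0.756/-0.440; half-tol=0.360, Σhalf²=0.186244
  +C: nom +33.480 → Σnom=-23.390; wc +0.330/-0.190 → slack +1.086/-0.630; half-tol=0.260, Σhalf²=0.253844
Nominal = -23.390. Worst-case = [-23.390 - 0.630, -23.390 + 1.086] = [-24.020, -22.304]. RSS = √0.253844 = 0.504.

nominal=-23.390 wc=[-24.020,-22.304] rss=0.504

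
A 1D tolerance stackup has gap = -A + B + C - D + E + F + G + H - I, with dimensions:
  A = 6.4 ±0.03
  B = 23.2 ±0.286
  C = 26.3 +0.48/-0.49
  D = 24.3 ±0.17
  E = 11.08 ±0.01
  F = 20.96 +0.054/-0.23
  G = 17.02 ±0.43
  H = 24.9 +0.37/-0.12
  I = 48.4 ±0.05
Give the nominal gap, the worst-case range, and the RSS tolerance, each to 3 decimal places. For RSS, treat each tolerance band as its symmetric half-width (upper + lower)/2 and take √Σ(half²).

Stack each dimension's contribution:
  -A: nom -6.400 → Σnom=-6.400; wc +0.030/-0.030 → slack +0.030/-0.030; half-tol=0.030, Σhalf²=0.000900
  +B: nom +23.200 → Σnom=16.800; wc +0.286/-0.286 → slack +0.316/-0.316; half-tol=0.286, Σhalf²=0.082696
  +C: nom +26.300 → Σnom=43.100; wc +0.480/-0.490 → slack +0.796/-0.806; half-tol=0.485, Σhalf²=0.317921
  -D: nom -24.300 → Σnom=18.800; wc +0.170/-0.170 → slack +0.966/-0.976; half-tol=0.170, Σhalf²=0.346821
  +E: nom +11.080 → Σnom=29.880; wc +0.010/-0.010 → slack +0.976/-0.986; half-tol=0.010, Σhalf²=0.346921
  +F: nom +20.960 → Σnom=50.840; wc +0.054/-0.230 → slack +1.030/-1.216; half-tol=0.142, Σhalf²=0.367085
  +G: nom +17.020 → Σnom=67.860; wc +0.430/-0.430 → slack +1.460/-1.646; half-tol=0.430, Σhalf²=0.551985
  +H: nom +24.900 → Σnom=92.760; wc +0.370/-0.120 → slack +1.830/-1.766; half-tol=0.245, Σhalf²=0.612010
  -I: nom -48.400 → Σnom=44.360; wc +0.050/-0.050 → slack +1.880/-1.816; half-tol=0.050, Σhalf²=0.614510
Nominal = 44.360. Worst-case = [44.360 - 1.816, 44.360 + 1.880] = [42.544, 46.240]. RSS = √0.614510 = 0.784.

nominal=44.360 wc=[42.544,46.240] rss=0.784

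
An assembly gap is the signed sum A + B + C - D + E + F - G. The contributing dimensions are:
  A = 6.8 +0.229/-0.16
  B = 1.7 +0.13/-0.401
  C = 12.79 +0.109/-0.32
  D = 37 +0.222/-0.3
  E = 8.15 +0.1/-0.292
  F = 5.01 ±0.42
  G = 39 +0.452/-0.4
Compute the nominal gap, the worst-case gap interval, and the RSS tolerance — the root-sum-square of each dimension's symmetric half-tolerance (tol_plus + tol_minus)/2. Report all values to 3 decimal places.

Stack each dimension's contribution:
  +A: nom +6.800 → Σnom=6.800; wc +0.229/-0.160 → slack +0.229/-0.160; half-tol=0.195, Σhalf²=0.037830
  +B: nom +1.700 → Σnom=8.500; wc +0.130/-0.401 → slack +0.359/-0.561; half-tol=0.266, Σhalf²=0.108321
  +C: nom +12.790 → Σnom=21.290; wc +0.109/-0.320 → slack +0.468/-0.881; half-tol=0.214, Σhalf²=0.154331
  -D: nom -37.000 → Σnom=-15.710; wc +0.300/-0.222 → slack +0.768/-1.103; half-tol=0.261, Σhalf²=0.222452
  +E: nom +8.150 → Σnom=-7.560; wc +0.100/-0.292 → slack +0.868/-1.395; half-tol=0.196, Σhalf²=0.260868
  +F: nom +5.010 → Σnom=-2.550; wc +0.420/-0.420 → slack +1.288/-1.815; half-tol=0.420, Σhalf²=0.437268
  -G: nom -39.000 → Σnom=-41.550; wc +0.400/-0.452 → slack +1.688/-2.267; half-tol=0.426, Σhalf²=0.618744
Nominal = -41.550. Worst-case = [-41.550 - 2.267, -41.550 + 1.688] = [-43.817, -39.862]. RSS = √0.618744 = 0.787.

nominal=-41.550 wc=[-43.817,-39.862] rss=0.787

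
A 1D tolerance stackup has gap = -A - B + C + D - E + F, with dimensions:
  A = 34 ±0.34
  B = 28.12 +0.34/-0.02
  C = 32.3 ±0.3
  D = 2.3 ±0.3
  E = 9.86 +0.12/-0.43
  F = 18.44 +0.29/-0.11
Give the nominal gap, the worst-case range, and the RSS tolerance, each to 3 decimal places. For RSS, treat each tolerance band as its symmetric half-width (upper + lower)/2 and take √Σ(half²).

nominal=-18.940 wc=[-20.450,-17.260] rss=0.666

Stack each dimension's contribution:
  -A: nom -34.000 → Σnom=-34.000; wc +0.340/-0.340 → slack +0.340/-0.340; half-tol=0.340, Σhalf²=0.115600
  -B: nom -28.120 → Σnom=-62.120; wc +0.020/-0.340 → slack +0.360/-0.680; half-tol=0.180, Σhalf²=0.148000
  +C: nom +32.300 → Σnom=-29.820; wc +0.300/-0.300 → slack +0.660/-0.980; half-tol=0.300, Σhalf²=0.238000
  +D: nom +2.300 → Σnom=-27.520; wc +0.300/-0.300 → slack +0.960/-1.280; half-tol=0.300, Σhalf²=0.328000
  -E: nom -9.860 → Σnom=-37.380; wc +0.430/-0.120 → slack +1.390/-1.400; half-tol=0.275, Σhalf²=0.403625
  +F: nom +18.440 → Σnom=-18.940; wc +0.290/-0.110 → slack +1.680/-1.510; half-tol=0.200, Σhalf²=0.443625
Nominal = -18.940. Worst-case = [-18.940 - 1.510, -18.940 + 1.680] = [-20.450, -17.260]. RSS = √0.443625 = 0.666.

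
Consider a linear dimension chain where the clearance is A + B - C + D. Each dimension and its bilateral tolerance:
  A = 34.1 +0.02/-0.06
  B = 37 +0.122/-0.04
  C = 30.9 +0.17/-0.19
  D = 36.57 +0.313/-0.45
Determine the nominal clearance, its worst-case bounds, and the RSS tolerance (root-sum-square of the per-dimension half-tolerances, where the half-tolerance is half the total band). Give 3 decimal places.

Stack each dimension's contribution:
  +A: nom +34.100 → Σnom=34.100; wc +0.020/-0.060 → slack +0.020/-0.060; half-tol=0.040, Σhalf²=0.001600
  +B: nom +37.000 → Σnom=71.100; wc +0.122/-0.040 → slack +0.142/-0.100; half-tol=0.081, Σhalf²=0.008161
  -C: nom -30.900 → Σnom=40.200; wc +0.190/-0.170 → slack +0.332/-0.270; half-tol=0.180, Σhalf²=0.040561
  +D: nom +36.570 → Σnom=76.770; wc +0.313/-0.450 → slack +0.645/-0.720; half-tol=0.382, Σhalf²=0.186103
Nominal = 76.770. Worst-case = [76.770 - 0.720, 76.770 + 0.645] = [76.050, 77.415]. RSS = √0.186103 = 0.431.

nominal=76.770 wc=[76.050,77.415] rss=0.431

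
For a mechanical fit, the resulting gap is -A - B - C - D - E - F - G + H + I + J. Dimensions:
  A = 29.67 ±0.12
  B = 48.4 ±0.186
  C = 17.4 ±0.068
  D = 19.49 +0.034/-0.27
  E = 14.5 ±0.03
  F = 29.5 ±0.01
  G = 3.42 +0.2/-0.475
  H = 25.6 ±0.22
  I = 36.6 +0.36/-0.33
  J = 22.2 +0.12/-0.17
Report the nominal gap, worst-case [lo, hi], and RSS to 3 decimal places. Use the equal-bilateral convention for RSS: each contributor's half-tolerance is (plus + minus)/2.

nominal=-77.980 wc=[-79.348,-76.121] rss=0.617

Stack each dimension's contribution:
  -A: nom -29.670 → Σnom=-29.670; wc +0.120/-0.120 → slack +0.120/-0.120; half-tol=0.120, Σhalf²=0.014400
  -B: nom -48.400 → Σnom=-78.070; wc +0.186/-0.186 → slack +0.306/-0.306; half-tol=0.186, Σhalf²=0.048996
  -C: nom -17.400 → Σnom=-95.470; wc +0.068/-0.068 → slack +0.374/-0.374; half-tol=0.068, Σhalf²=0.053620
  -D: nom -19.490 → Σnom=-114.960; wc +0.270/-0.034 → slack +0.644/-0.408; half-tol=0.152, Σhalf²=0.076724
  -E: nom -14.500 → Σnom=-129.460; wc +0.030/-0.030 → slack +0.674/-0.438; half-tol=0.030, Σhalf²=0.077624
  -F: nom -29.500 → Σnom=-158.960; wc +0.010/-0.010 → slack +0.684/-0.448; half-tol=0.010, Σhalf²=0.077724
  -G: nom -3.420 → Σnom=-162.380; wc +0.475/-0.200 → slack +1.159/-0.648; half-tol=0.338, Σhalf²=0.191630
  +H: nom +25.600 → Σnom=-136.780; wc +0.220/-0.220 → slack +1.379/-0.868; half-tol=0.220, Σhalf²=0.240030
  +I: nom +36.600 → Σnom=-100.180; wc +0.360/-0.330 → slack +1.739/-1.198; half-tol=0.345, Σhalf²=0.359055
  +J: nom +22.200 → Σnom=-77.980; wc +0.120/-0.170 → slack +1.859/-1.368; half-tol=0.145, Σhalf²=0.380080
Nominal = -77.980. Worst-case = [-77.980 - 1.368, -77.980 + 1.859] = [-79.348, -76.121]. RSS = √0.380080 = 0.617.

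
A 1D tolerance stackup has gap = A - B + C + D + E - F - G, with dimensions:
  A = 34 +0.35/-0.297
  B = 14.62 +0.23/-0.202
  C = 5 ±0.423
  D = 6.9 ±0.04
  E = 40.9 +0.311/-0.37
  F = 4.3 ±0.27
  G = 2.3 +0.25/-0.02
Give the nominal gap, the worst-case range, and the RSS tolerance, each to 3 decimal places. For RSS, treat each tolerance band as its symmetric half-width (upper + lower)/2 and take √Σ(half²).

Stack each dimension's contribution:
  +A: nom +34.000 → Σnom=34.000; wc +0.350/-0.297 → slack +0.350/-0.297; half-tol=0.324, Σhalf²=0.104652
  -B: nom -14.620 → Σnom=19.380; wc +0.202/-0.230 → slack +0.552/-0.527; half-tol=0.216, Σhalf²=0.151308
  +C: nom +5.000 → Σnom=24.380; wc +0.423/-0.423 → slack +0.975/-0.950; half-tol=0.423, Σhalf²=0.330237
  +D: nom +6.900 → Σnom=31.280; wc +0.040/-0.040 → slack +1.015/-0.990; half-tol=0.040, Σhalf²=0.331837
  +E: nom +40.900 → Σnom=72.180; wc +0.311/-0.370 → slack +1.326/-1.360; half-tol=0.341, Σhalf²=0.447777
  -F: nom -4.300 → Σnom=67.880; wc +0.270/-0.270 → slack +1.596/-1.630; half-tol=0.270, Σhalf²=0.520678
  -G: nom -2.300 → Σnom=65.580; wc +0.020/-0.250 → slack +1.616/-1.880; half-tol=0.135, Σhalf²=0.538903
Nominal = 65.580. Worst-case = [65.580 - 1.880, 65.580 + 1.616] = [63.700, 67.196]. RSS = √0.538903 = 0.734.

nominal=65.580 wc=[63.700,67.196] rss=0.734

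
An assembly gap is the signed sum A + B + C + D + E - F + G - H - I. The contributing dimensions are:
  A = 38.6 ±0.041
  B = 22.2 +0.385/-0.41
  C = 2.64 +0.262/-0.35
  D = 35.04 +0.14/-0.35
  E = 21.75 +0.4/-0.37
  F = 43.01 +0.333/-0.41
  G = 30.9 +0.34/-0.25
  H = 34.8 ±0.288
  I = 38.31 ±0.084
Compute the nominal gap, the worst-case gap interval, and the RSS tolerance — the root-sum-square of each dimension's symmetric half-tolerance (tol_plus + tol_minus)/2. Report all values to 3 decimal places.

nominal=35.010 wc=[32.534,37.360] rss=0.881

Stack each dimension's contribution:
  +A: nom +38.600 → Σnom=38.600; wc +0.041/-0.041 → slack +0.041/-0.041; half-tol=0.041, Σhalf²=0.001681
  +B: nom +22.200 → Σnom=60.800; wc +0.385/-0.410 → slack +0.426/-0.451; half-tol=0.397, Σhalf²=0.159687
  +C: nom +2.640 → Σnom=63.440; wc +0.262/-0.350 → slack +0.688/-0.801; half-tol=0.306, Σhalf²=0.253323
  +D: nom +35.040 → Σnom=98.480; wc +0.140/-0.350 → slack +0.828/-1.151; half-tol=0.245, Σhalf²=0.313348
  +E: nom +21.750 → Σnom=120.230; wc +0.400/-0.370 → slack +1.228/-1.521; half-tol=0.385, Σhalf²=0.461573
  -F: nom -43.010 → Σnom=77.220; wc +0.410/-0.333 → slack +1.638/-1.854; half-tol=0.371, Σhalf²=0.599585
  +G: nom +30.900 → Σnom=108.120; wc +0.340/-0.250 → slack +1.978/-2.104; half-tol=0.295, Σhalf²=0.686610
  -H: nom -34.800 → Σnom=73.320; wc +0.288/-0.288 → slack +2.266/-2.392; half-tol=0.288, Σhalf²=0.769554
  -I: nom -38.310 → Σnom=35.010; wc +0.084/-0.084 → slack +2.350/-2.476; half-tol=0.084, Σhalf²=0.776610
Nominal = 35.010. Worst-case = [35.010 - 2.476, 35.010 + 2.350] = [32.534, 37.360]. RSS = √0.776610 = 0.881.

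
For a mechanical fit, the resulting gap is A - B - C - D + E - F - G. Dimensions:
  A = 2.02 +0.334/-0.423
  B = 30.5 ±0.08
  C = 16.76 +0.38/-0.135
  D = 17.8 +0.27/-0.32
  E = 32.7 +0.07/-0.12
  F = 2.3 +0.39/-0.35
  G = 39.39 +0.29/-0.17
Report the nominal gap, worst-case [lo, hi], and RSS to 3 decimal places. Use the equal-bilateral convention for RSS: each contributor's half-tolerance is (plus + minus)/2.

nominal=-72.030 wc=[-73.983,-70.571] rss=0.708

Stack each dimension's contribution:
  +A: nom +2.020 → Σnom=2.020; wc +0.334/-0.423 → slack +0.334/-0.423; half-tol=0.379, Σhalf²=0.143262
  -B: nom -30.500 → Σnom=-28.480; wc +0.080/-0.080 → slack +0.414/-0.503; half-tol=0.080, Σhalf²=0.149662
  -C: nom -16.760 → Σnom=-45.240; wc +0.135/-0.380 → slack +0.549/-0.883; half-tol=0.258, Σhalf²=0.215969
  -D: nom -17.800 → Σnom=-63.040; wc +0.320/-0.270 → slack +0.869/-1.153; half-tol=0.295, Σhalf²=0.302994
  +E: nom +32.700 → Σnom=-30.340; wc +0.070/-0.120 → slack +0.939/-1.273; half-tol=0.095, Σhalf²=0.312019
  -F: nom -2.300 → Σnom=-32.640; wc +0.350/-0.390 → slack +1.289/-1.663; half-tol=0.370, Σhalf²=0.448918
  -G: nom -39.390 → Σnom=-72.030; wc +0.170/-0.290 → slack +1.459/-1.953; half-tol=0.230, Σhalf²=0.501818
Nominal = -72.030. Worst-case = [-72.030 - 1.953, -72.030 + 1.459] = [-73.983, -70.571]. RSS = √0.501818 = 0.708.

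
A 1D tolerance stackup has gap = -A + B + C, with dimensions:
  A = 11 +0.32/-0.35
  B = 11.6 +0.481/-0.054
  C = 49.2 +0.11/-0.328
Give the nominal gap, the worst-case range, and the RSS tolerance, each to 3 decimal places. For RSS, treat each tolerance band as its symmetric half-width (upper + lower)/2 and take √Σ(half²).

Stack each dimension's contribution:
  -A: nom -11.000 → Σnom=-11.000; wc +0.350/-0.320 → slack +0.350/-0.320; half-tol=0.335, Σhalf²=0.112225
  +B: nom +11.600 → Σnom=0.600; wc +0.481/-0.054 → slack +0.831/-0.374; half-tol=0.268, Σhalf²=0.183781
  +C: nom +49.200 → Σnom=49.800; wc +0.110/-0.328 → slack +0.941/-0.702; half-tol=0.219, Σhalf²=0.231742
Nominal = 49.800. Worst-case = [49.800 - 0.702, 49.800 + 0.941] = [49.098, 50.741]. RSS = √0.231742 = 0.481.

nominal=49.800 wc=[49.098,50.741] rss=0.481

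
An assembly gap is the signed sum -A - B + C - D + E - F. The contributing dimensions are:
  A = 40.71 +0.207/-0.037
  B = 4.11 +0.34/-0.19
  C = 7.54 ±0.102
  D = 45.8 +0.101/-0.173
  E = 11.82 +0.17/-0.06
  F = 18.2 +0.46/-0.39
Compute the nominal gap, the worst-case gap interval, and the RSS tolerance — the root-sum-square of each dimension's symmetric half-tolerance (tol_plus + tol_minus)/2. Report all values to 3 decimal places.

nominal=-89.460 wc=[-90.730,-88.398] rss=0.555

Stack each dimension's contribution:
  -A: nom -40.710 → Σnom=-40.710; wc +0.037/-0.207 → slack +0.037/-0.207; half-tol=0.122, Σhalf²=0.014884
  -B: nom -4.110 → Σnom=-44.820; wc +0.190/-0.340 → slack +0.227/-0.547; half-tol=0.265, Σhalf²=0.085109
  +C: nom +7.540 → Σnom=-37.280; wc +0.102/-0.102 → slack +0.329/-0.649; half-tol=0.102, Σhalf²=0.095513
  -D: nom -45.800 → Σnom=-83.080; wc +0.173/-0.101 → slack +0.502/-0.750; half-tol=0.137, Σhalf²=0.114282
  +E: nom +11.820 → Σnom=-71.260; wc +0.170/-0.060 → slack +0.672/-0.810; half-tol=0.115, Σhalf²=0.127507
  -F: nom -18.200 → Σnom=-89.460; wc +0.390/-0.460 → slack +1.062/-1.270; half-tol=0.425, Σhalf²=0.308132
Nominal = -89.460. Worst-case = [-89.460 - 1.270, -89.460 + 1.062] = [-90.730, -88.398]. RSS = √0.308132 = 0.555.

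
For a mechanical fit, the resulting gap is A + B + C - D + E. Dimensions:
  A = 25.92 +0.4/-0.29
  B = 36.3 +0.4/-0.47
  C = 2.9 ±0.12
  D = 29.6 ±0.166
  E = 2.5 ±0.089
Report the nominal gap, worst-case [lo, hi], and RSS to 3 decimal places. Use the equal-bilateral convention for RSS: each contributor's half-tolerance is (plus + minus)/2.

nominal=38.020 wc=[36.885,39.195] rss=0.598

Stack each dimension's contribution:
  +A: nom +25.920 → Σnom=25.920; wc +0.400/-0.290 → slack +0.400/-0.290; half-tol=0.345, Σhalf²=0.119025
  +B: nom +36.300 → Σnom=62.220; wc +0.400/-0.470 → slack +0.800/-0.760; half-tol=0.435, Σhalf²=0.308250
  +C: nom +2.900 → Σnom=65.120; wc +0.120/-0.120 → slack +0.920/-0.880; half-tol=0.120, Σhalf²=0.322650
  -D: nom -29.600 → Σnom=35.520; wc +0.166/-0.166 → slack +1.086/-1.046; half-tol=0.166, Σhalf²=0.350206
  +E: nom +2.500 → Σnom=38.020; wc +0.089/-0.089 → slack +1.175/-1.135; half-tol=0.089, Σhalf²=0.358127
Nominal = 38.020. Worst-case = [38.020 - 1.135, 38.020 + 1.175] = [36.885, 39.195]. RSS = √0.358127 = 0.598.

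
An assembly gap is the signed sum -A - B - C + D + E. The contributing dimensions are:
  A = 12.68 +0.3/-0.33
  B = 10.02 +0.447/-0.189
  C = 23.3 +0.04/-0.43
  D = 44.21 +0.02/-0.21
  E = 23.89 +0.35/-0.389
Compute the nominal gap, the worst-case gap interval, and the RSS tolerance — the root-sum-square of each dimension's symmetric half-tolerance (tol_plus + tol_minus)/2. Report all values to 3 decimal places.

Stack each dimension's contribution:
  -A: nom -12.680 → Σnom=-12.680; wc +0.330/-0.300 → slack +0.330/-0.300; half-tol=0.315, Σhalf²=0.099225
  -B: nom -10.020 → Σnom=-22.700; wc +0.189/-0.447 → slack +0.519/-0.747; half-tol=0.318, Σhalf²=0.200349
  -C: nom -23.300 → Σnom=-46.000; wc +0.430/-0.040 → slack +0.949/-0.787; half-tol=0.235, Σhalf²=0.255574
  +D: nom +44.210 → Σnom=-1.790; wc +0.020/-0.210 → slack +0.969/-0.997; half-tol=0.115, Σhalf²=0.268799
  +E: nom +23.890 → Σnom=22.100; wc +0.350/-0.389 → slack +1.319/-1.386; half-tol=0.369, Σhalf²=0.405329
Nominal = 22.100. Worst-case = [22.100 - 1.386, 22.100 + 1.319] = [20.714, 23.419]. RSS = √0.405329 = 0.637.

nominal=22.100 wc=[20.714,23.419] rss=0.637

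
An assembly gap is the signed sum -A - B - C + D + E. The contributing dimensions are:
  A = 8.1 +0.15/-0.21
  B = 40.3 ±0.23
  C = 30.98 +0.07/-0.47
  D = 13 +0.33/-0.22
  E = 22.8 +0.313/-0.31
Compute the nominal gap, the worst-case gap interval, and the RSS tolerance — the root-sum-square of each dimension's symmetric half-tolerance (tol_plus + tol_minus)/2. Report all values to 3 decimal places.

Stack each dimension's contribution:
  -A: nom -8.100 → Σnom=-8.100; wc +0.210/-0.150 → slack +0.210/-0.150; half-tol=0.180, Σhalf²=0.032400
  -B: nom -40.300 → Σnom=-48.400; wc +0.230/-0.230 → slack +0.440/-0.380; half-tol=0.230, Σhalf²=0.085300
  -C: nom -30.980 → Σnom=-79.380; wc +0.470/-0.070 → slack +0.910/-0.450; half-tol=0.270, Σhalf²=0.158200
  +D: nom +13.000 → Σnom=-66.380; wc +0.330/-0.220 → slack +1.240/-0.670; half-tol=0.275, Σhalf²=0.233825
  +E: nom +22.800 → Σnom=-43.580; wc +0.313/-0.310 → slack +1.553/-0.980; half-tol=0.311, Σhalf²=0.330857
Nominal = -43.580. Worst-case = [-43.580 - 0.980, -43.580 + 1.553] = [-44.560, -42.027]. RSS = √0.330857 = 0.575.

nominal=-43.580 wc=[-44.560,-42.027] rss=0.575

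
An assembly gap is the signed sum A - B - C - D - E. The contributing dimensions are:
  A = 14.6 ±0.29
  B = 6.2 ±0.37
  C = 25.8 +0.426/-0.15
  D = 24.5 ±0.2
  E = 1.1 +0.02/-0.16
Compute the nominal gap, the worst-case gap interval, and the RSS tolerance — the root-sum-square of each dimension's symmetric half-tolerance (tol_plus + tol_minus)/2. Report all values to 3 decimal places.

nominal=-43.000 wc=[-44.306,-41.830] rss=0.593

Stack each dimension's contribution:
  +A: nom +14.600 → Σnom=14.600; wc +0.290/-0.290 → slack +0.290/-0.290; half-tol=0.290, Σhalf²=0.084100
  -B: nom -6.200 → Σnom=8.400; wc +0.370/-0.370 → slack +0.660/-0.660; half-tol=0.370, Σhalf²=0.221000
  -C: nom -25.800 → Σnom=-17.400; wc +0.150/-0.426 → slack +0.810/-1.086; half-tol=0.288, Σhalf²=0.303944
  -D: nom -24.500 → Σnom=-41.900; wc +0.200/-0.200 → slack +1.010/-1.286; half-tol=0.200, Σhalf²=0.343944
  -E: nom -1.100 → Σnom=-43.000; wc +0.160/-0.020 → slack +1.170/-1.306; half-tol=0.090, Σhalf²=0.352044
Nominal = -43.000. Worst-case = [-43.000 - 1.306, -43.000 + 1.170] = [-44.306, -41.830]. RSS = √0.352044 = 0.593.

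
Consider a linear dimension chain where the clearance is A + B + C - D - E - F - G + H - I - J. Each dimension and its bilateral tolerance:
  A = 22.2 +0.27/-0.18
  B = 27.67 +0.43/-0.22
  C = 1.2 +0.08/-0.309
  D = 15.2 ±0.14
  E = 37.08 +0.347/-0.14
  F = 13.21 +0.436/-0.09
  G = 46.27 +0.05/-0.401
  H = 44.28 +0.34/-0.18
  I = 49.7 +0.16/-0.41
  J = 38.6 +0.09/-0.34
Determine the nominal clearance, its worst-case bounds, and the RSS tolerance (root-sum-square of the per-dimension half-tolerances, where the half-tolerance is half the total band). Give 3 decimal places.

nominal=-104.710 wc=[-106.822,-102.069] rss=0.767

Stack each dimension's contribution:
  +A: nom +22.200 → Σnom=22.200; wc +0.270/-0.180 → slack +0.270/-0.180; half-tol=0.225, Σhalf²=0.050625
  +B: nom +27.670 → Σnom=49.870; wc +0.430/-0.220 → slack +0.700/-0.400; half-tol=0.325, Σhalf²=0.156250
  +C: nom +1.200 → Σnom=51.070; wc +0.080/-0.309 → slack +0.780/-0.709; half-tol=0.195, Σhalf²=0.194080
  -D: nom -15.200 → Σnom=35.870; wc +0.140/-0.140 → slack +0.920/-0.849; half-tol=0.140, Σhalf²=0.213680
  -E: nom -37.080 → Σnom=-1.210; wc +0.140/-0.347 → slack +1.060/-1.196; half-tol=0.243, Σhalf²=0.272973
  -F: nom -13.210 → Σnom=-14.420; wc +0.090/-0.436 → slack +1.150/-1.632; half-tol=0.263, Σhalf²=0.342141
  -G: nom -46.270 → Σnom=-60.690; wc +0.401/-0.050 → slack +1.551/-1.682; half-tol=0.226, Σhalf²=0.392992
  +H: nom +44.280 → Σnom=-16.410; wc +0.340/-0.180 → slack +1.891/-1.862; half-tol=0.260, Σhalf²=0.460592
  -I: nom -49.700 → Σnom=-66.110; wc +0.410/-0.160 → slack +2.301/-2.022; half-tol=0.285, Σhalf²=0.541817
  -J: nom -38.600 → Σnom=-104.710; wc +0.340/-0.090 → slack +2.641/-2.112; half-tol=0.215, Σhalf²=0.588042
Nominal = -104.710. Worst-case = [-104.710 - 2.112, -104.710 + 2.641] = [-106.822, -102.069]. RSS = √0.588042 = 0.767.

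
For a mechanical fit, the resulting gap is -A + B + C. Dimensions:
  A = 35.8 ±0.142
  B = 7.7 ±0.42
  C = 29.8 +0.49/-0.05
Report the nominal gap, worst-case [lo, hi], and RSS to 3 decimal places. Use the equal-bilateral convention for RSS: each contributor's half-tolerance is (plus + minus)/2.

nominal=1.700 wc=[1.088,2.752] rss=0.519

Stack each dimension's contribution:
  -A: nom -35.800 → Σnom=-35.800; wc +0.142/-0.142 → slack +0.142/-0.142; half-tol=0.142, Σhalf²=0.020164
  +B: nom +7.700 → Σnom=-28.100; wc +0.420/-0.420 → slack +0.562/-0.562; half-tol=0.420, Σhalf²=0.196564
  +C: nom +29.800 → Σnom=1.700; wc +0.490/-0.050 → slack +1.052/-0.612; half-tol=0.270, Σhalf²=0.269464
Nominal = 1.700. Worst-case = [1.700 - 0.612, 1.700 + 1.052] = [1.088, 2.752]. RSS = √0.269464 = 0.519.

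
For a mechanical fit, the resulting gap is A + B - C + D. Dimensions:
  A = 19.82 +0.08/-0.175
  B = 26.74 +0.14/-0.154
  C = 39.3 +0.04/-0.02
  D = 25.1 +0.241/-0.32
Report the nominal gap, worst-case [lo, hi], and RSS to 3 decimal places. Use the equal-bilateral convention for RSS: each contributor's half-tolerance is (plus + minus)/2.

Stack each dimension's contribution:
  +A: nom +19.820 → Σnom=19.820; wc +0.080/-0.175 → slack +0.080/-0.175; half-tol=0.128, Σhalf²=0.016256
  +B: nom +26.740 → Σnom=46.560; wc +0.140/-0.154 → slack +0.220/-0.329; half-tol=0.147, Σhalf²=0.037865
  -C: nom -39.300 → Σnom=7.260; wc +0.020/-0.040 → slack +0.240/-0.369; half-tol=0.030, Σhalf²=0.038765
  +D: nom +25.100 → Σnom=32.360; wc +0.241/-0.320 → slack +0.481/-0.689; half-tol=0.280, Σhalf²=0.117445
Nominal = 32.360. Worst-case = [32.360 - 0.689, 32.360 + 0.481] = [31.671, 32.841]. RSS = √0.117445 = 0.343.

nominal=32.360 wc=[31.671,32.841] rss=0.343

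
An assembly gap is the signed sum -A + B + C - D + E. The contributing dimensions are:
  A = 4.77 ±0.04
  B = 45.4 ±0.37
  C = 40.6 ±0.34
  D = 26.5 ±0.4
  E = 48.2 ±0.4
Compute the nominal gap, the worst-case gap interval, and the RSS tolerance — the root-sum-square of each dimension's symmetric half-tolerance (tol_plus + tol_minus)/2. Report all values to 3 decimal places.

nominal=102.930 wc=[101.380,104.480] rss=0.758

Stack each dimension's contribution:
  -A: nom -4.770 → Σnom=-4.770; wc +0.040/-0.040 → slack +0.040/-0.040; half-tol=0.040, Σhalf²=0.001600
  +B: nom +45.400 → Σnom=40.630; wc +0.370/-0.370 → slack +0.410/-0.410; half-tol=0.370, Σhalf²=0.138500
  +C: nom +40.600 → Σnom=81.230; wc +0.340/-0.340 → slack +0.750/-0.750; half-tol=0.340, Σhalf²=0.254100
  -D: nom -26.500 → Σnom=54.730; wc +0.400/-0.400 → slack +1.150/-1.150; half-tol=0.400, Σhalf²=0.414100
  +E: nom +48.200 → Σnom=102.930; wc +0.400/-0.400 → slack +1.550/-1.550; half-tol=0.400, Σhalf²=0.574100
Nominal = 102.930. Worst-case = [102.930 - 1.550, 102.930 + 1.550] = [101.380, 104.480]. RSS = √0.574100 = 0.758.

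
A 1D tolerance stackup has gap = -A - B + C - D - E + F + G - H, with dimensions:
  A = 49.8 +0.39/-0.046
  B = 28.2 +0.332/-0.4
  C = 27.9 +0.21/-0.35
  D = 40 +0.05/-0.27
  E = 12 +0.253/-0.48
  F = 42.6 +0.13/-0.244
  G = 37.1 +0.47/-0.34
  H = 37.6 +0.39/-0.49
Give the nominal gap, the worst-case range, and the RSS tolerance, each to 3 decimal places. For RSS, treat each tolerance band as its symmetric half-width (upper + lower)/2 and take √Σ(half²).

nominal=-60.000 wc=[-62.349,-57.504] rss=0.901

Stack each dimension's contribution:
  -A: nom -49.800 → Σnom=-49.800; wc +0.046/-0.390 → slack +0.046/-0.390; half-tol=0.218, Σhalf²=0.047524
  -B: nom -28.200 → Σnom=-78.000; wc +0.400/-0.332 → slack +0.446/-0.722; half-tol=0.366, Σhalf²=0.181480
  +C: nom +27.900 → Σnom=-50.100; wc +0.210/-0.350 → slack +0.656/-1.072; half-tol=0.280, Σhalf²=0.259880
  -D: nom -40.000 → Σnom=-90.100; wc +0.270/-0.050 → slack +0.926/-1.122; half-tol=0.160, Σhalf²=0.285480
  -E: nom -12.000 → Σnom=-102.100; wc +0.480/-0.253 → slack +1.406/-1.375; half-tol=0.366, Σhalf²=0.419802
  +F: nom +42.600 → Σnom=-59.500; wc +0.130/-0.244 → slack +1.536/-1.619; half-tol=0.187, Σhalf²=0.454771
  +G: nom +37.100 → Σnom=-22.400; wc +0.470/-0.340 → slack +2.006/-1.959; half-tol=0.405, Σhalf²=0.618796
  -H: nom -37.600 → Σnom=-60.000; wc +0.490/-0.390 → slack +2.496/-2.349; half-tol=0.440, Σhalf²=0.812396
Nominal = -60.000. Worst-case = [-60.000 - 2.349, -60.000 + 2.496] = [-62.349, -57.504]. RSS = √0.812396 = 0.901.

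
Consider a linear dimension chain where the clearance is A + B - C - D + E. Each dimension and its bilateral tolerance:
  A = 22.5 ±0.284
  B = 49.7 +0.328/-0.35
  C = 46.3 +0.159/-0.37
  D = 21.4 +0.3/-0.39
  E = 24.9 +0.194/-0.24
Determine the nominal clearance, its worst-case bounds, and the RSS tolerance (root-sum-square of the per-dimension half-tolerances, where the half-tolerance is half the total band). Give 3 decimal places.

Stack each dimension's contribution:
  +A: nom +22.500 → Σnom=22.500; wc +0.284/-0.284 → slack +0.284/-0.284; half-tol=0.284, Σhalf²=0.080656
  +B: nom +49.700 → Σnom=72.200; wc +0.328/-0.350 → slack +0.612/-0.634; half-tol=0.339, Σhalf²=0.195577
  -C: nom -46.300 → Σnom=25.900; wc +0.370/-0.159 → slack +0.982/-0.793; half-tol=0.265, Σhalf²=0.265537
  -D: nom -21.400 → Σnom=4.500; wc +0.390/-0.300 → slack +1.372/-1.093; half-tol=0.345, Σhalf²=0.384562
  +E: nom +24.900 → Σnom=29.400; wc +0.194/-0.240 → slack +1.566/-1.333; half-tol=0.217, Σhalf²=0.431651
Nominal = 29.400. Worst-case = [29.400 - 1.333, 29.400 + 1.566] = [28.067, 30.966]. RSS = √0.431651 = 0.657.

nominal=29.400 wc=[28.067,30.966] rss=0.657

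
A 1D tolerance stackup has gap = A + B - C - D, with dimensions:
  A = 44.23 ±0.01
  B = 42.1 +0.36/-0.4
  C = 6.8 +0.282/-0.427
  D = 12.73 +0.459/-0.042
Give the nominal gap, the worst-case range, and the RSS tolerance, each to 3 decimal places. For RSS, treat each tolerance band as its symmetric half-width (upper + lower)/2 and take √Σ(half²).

Stack each dimension's contribution:
  +A: nom +44.230 → Σnom=44.230; wc +0.010/-0.010 → slack +0.010/-0.010; half-tol=0.010, Σhalf²=0.000100
  +B: nom +42.100 → Σnom=86.330; wc +0.360/-0.400 → slack +0.370/-0.410; half-tol=0.380, Σhalf²=0.144500
  -C: nom -6.800 → Σnom=79.530; wc +0.427/-0.282 → slack +0.797/-0.692; half-tol=0.354, Σhalf²=0.270170
  -D: nom -12.730 → Σnom=66.800; wc +0.042/-0.459 → slack +0.839/-1.151; half-tol=0.251, Σhalf²=0.332920
Nominal = 66.800. Worst-case = [66.800 - 1.151, 66.800 + 0.839] = [65.649, 67.639]. RSS = √0.332920 = 0.577.

nominal=66.800 wc=[65.649,67.639] rss=0.577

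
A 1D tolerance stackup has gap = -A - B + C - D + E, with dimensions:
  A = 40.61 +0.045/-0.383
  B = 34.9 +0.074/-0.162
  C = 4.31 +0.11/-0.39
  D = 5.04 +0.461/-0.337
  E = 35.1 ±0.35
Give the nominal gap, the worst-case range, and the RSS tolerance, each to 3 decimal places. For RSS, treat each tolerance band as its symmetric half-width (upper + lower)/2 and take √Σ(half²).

Stack each dimension's contribution:
  -A: nom -40.610 → Σnom=-40.610; wc +0.383/-0.045 → slack +0.383/-0.045; half-tol=0.214, Σhalf²=0.045796
  -B: nom -34.900 → Σnom=-75.510; wc +0.162/-0.074 → slack +0.545/-0.119; half-tol=0.118, Σhalf²=0.059720
  +C: nom +4.310 → Σnom=-71.200; wc +0.110/-0.390 → slack +0.655/-0.509; half-tol=0.250, Σhalf²=0.122220
  -D: nom -5.040 → Σnom=-76.240; wc +0.337/-0.461 → slack +0.992/-0.970; half-tol=0.399, Σhalf²=0.281421
  +E: nom +35.100 → Σnom=-41.140; wc +0.350/-0.350 → slack +1.342/-1.320; half-tol=0.350, Σhalf²=0.403921
Nominal = -41.140. Worst-case = [-41.140 - 1.320, -41.140 + 1.342] = [-42.460, -39.798]. RSS = √0.403921 = 0.636.

nominal=-41.140 wc=[-42.460,-39.798] rss=0.636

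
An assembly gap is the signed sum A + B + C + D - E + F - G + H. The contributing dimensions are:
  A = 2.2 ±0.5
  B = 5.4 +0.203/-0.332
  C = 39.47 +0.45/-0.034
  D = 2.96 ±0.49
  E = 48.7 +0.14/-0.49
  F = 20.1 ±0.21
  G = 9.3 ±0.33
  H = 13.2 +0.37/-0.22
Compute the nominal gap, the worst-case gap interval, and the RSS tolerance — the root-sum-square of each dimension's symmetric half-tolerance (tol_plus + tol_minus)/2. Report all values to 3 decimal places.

Stack each dimension's contribution:
  +A: nom +2.200 → Σnom=2.200; wc +0.500/-0.500 → slack +0.500/-0.500; half-tol=0.500, Σhalf²=0.250000
  +B: nom +5.400 → Σnom=7.600; wc +0.203/-0.332 → slack +0.703/-0.832; half-tol=0.268, Σhalf²=0.321556
  +C: nom +39.470 → Σnom=47.070; wc +0.450/-0.034 → slack +1.153/-0.866; half-tol=0.242, Σhalf²=0.380120
  +D: nom +2.960 → Σnom=50.030; wc +0.490/-0.490 → slack +1.643/-1.356; half-tol=0.490, Σhalf²=0.620220
  -E: nom -48.700 → Σnom=1.330; wc +0.490/-0.140 → slack +2.133/-1.496; half-tol=0.315, Σhalf²=0.719445
  +F: nom +20.100 → Σnom=21.430; wc +0.210/-0.210 → slack +2.343/-1.706; half-tol=0.210, Σhalf²=0.763545
  -G: nom -9.300 → Σnom=12.130; wc +0.330/-0.330 → slack +2.673/-2.036; half-tol=0.330, Σhalf²=0.872445
  +H: nom +13.200 → Σnom=25.330; wc +0.370/-0.220 → slack +3.043/-2.256; half-tol=0.295, Σhalf²=0.959470
Nominal = 25.330. Worst-case = [25.330 - 2.256, 25.330 + 3.043] = [23.074, 28.373]. RSS = √0.959470 = 0.980.

nominal=25.330 wc=[23.074,28.373] rss=0.980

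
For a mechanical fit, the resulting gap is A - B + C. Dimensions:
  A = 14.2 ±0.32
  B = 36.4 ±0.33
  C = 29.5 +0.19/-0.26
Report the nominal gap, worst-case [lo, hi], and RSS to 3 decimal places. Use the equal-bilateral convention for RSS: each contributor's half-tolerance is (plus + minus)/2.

Stack each dimension's contribution:
  +A: nom +14.200 → Σnom=14.200; wc +0.320/-0.320 → slack +0.320/-0.320; half-tol=0.320, Σhalf²=0.102400
  -B: nom -36.400 → Σnom=-22.200; wc +0.330/-0.330 → slack +0.650/-0.650; half-tol=0.330, Σhalf²=0.211300
  +C: nom +29.500 → Σnom=7.300; wc +0.190/-0.260 → slack +0.840/-0.910; half-tol=0.225, Σhalf²=0.261925
Nominal = 7.300. Worst-case = [7.300 - 0.910, 7.300 + 0.840] = [6.390, 8.140]. RSS = √0.261925 = 0.512.

nominal=7.300 wc=[6.390,8.140] rss=0.512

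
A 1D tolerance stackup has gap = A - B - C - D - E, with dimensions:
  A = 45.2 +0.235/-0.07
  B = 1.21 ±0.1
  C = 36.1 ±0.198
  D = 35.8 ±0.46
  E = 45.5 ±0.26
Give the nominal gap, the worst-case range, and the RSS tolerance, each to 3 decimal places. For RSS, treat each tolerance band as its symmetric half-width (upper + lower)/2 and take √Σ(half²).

nominal=-73.410 wc=[-74.498,-72.157] rss=0.593

Stack each dimension's contribution:
  +A: nom +45.200 → Σnom=45.200; wc +0.235/-0.070 → slack +0.235/-0.070; half-tol=0.152, Σhalf²=0.023256
  -B: nom -1.210 → Σnom=43.990; wc +0.100/-0.100 → slack +0.335/-0.170; half-tol=0.100, Σhalf²=0.033256
  -C: nom -36.100 → Σnom=7.890; wc +0.198/-0.198 → slack +0.533/-0.368; half-tol=0.198, Σhalf²=0.072460
  -D: nom -35.800 → Σnom=-27.910; wc +0.460/-0.460 → slack +0.993/-0.828; half-tol=0.460, Σhalf²=0.284060
  -E: nom -45.500 → Σnom=-73.410; wc +0.260/-0.260 → slack +1.253/-1.088; half-tol=0.260, Σhalf²=0.351660
Nominal = -73.410. Worst-case = [-73.410 - 1.088, -73.410 + 1.253] = [-74.498, -72.157]. RSS = √0.351660 = 0.593.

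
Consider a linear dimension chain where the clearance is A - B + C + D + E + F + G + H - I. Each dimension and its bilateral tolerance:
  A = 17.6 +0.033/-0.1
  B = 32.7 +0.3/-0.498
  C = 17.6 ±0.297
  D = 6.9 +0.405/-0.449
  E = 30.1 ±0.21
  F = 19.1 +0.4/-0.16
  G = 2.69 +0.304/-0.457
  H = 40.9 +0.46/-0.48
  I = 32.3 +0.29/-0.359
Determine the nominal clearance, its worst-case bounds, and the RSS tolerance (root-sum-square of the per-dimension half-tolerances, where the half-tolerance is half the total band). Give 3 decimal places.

Stack each dimension's contribution:
  +A: nom +17.600 → Σnom=17.600; wc +0.033/-0.100 → slack +0.033/-0.100; half-tol=0.067, Σhalf²=0.004422
  -B: nom -32.700 → Σnom=-15.100; wc +0.498/-0.300 → slack +0.531/-0.400; half-tol=0.399, Σhalf²=0.163623
  +C: nom +17.600 → Σnom=2.500; wc +0.297/-0.297 → slack +0.828/-0.697; half-tol=0.297, Σhalf²=0.251832
  +D: nom +6.900 → Σnom=9.400; wc +0.405/-0.449 → slack +1.233/-1.146; half-tol=0.427, Σhalf²=0.434161
  +E: nom +30.100 → Σnom=39.500; wc +0.210/-0.210 → slack +1.443/-1.356; half-tol=0.210, Σhalf²=0.478261
  +F: nom +19.100 → Σnom=58.600; wc +0.400/-0.160 → slack +1.843/-1.516; half-tol=0.280, Σhalf²=0.556661
  +G: nom +2.690 → Σnom=61.290; wc +0.304/-0.457 → slack +2.147/-1.973; half-tol=0.381, Σhalf²=0.701442
  +H: nom +40.900 → Σnom=102.190; wc +0.460/-0.480 → slack +2.607/-2.453; half-tol=0.470, Σhalf²=0.922342
  -I: nom -32.300 → Σnom=69.890; wc +0.359/-0.290 → slack +2.966/-2.743; half-tol=0.325, Σhalf²=1.027642
Nominal = 69.890. Worst-case = [69.890 - 2.743, 69.890 + 2.966] = [67.147, 72.856]. RSS = √1.027642 = 1.014.

nominal=69.890 wc=[67.147,72.856] rss=1.014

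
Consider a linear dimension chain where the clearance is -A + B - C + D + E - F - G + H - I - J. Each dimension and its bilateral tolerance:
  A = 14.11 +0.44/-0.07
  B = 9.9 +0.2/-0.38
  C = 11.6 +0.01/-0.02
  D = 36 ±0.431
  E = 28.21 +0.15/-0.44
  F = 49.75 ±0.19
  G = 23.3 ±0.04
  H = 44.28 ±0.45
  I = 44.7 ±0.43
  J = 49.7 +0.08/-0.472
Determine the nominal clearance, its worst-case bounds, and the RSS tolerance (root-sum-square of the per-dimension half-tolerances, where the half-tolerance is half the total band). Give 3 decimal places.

Stack each dimension's contribution:
  -A: nom -14.110 → Σnom=-14.110; wc +0.070/-0.440 → slack +0.070/-0.440; half-tol=0.255, Σhalf²=0.065025
  +B: nom +9.900 → Σnom=-4.210; wc +0.200/-0.380 → slack +0.270/-0.820; half-tol=0.290, Σhalf²=0.149125
  -C: nom -11.600 → Σnom=-15.810; wc +0.020/-0.010 → slack +0.290/-0.830; half-tol=0.015, Σhalf²=0.149350
  +D: nom +36.000 → Σnom=20.190; wc +0.431/-0.431 → slack +0.721/-1.261; half-tol=0.431, Σhalf²=0.335111
  +E: nom +28.210 → Σnom=48.400; wc +0.150/-0.440 → slack +0.871/-1.701; half-tol=0.295, Σhalf²=0.422136
  -F: nom -49.750 → Σnom=-1.350; wc +0.190/-0.190 → slack +1.061/-1.891; half-tol=0.190, Σhalf²=0.458236
  -G: nom -23.300 → Σnom=-24.650; wc +0.040/-0.040 → slack +1.101/-1.931; half-tol=0.040, Σhalf²=0.459836
  +H: nom +44.280 → Σnom=19.630; wc +0.450/-0.450 → slack +1.551/-2.381; half-tol=0.450, Σhalf²=0.662336
  -I: nom -44.700 → Σnom=-25.070; wc +0.430/-0.430 → slack +1.981/-2.811; half-tol=0.430, Σhalf²=0.847236
  -J: nom -49.700 → Σnom=-74.770; wc +0.472/-0.080 → slack +2.453/-2.891; half-tol=0.276, Σhalf²=0.923412
Nominal = -74.770. Worst-case = [-74.770 - 2.891, -74.770 + 2.453] = [-77.661, -72.317]. RSS = √0.923412 = 0.961.

nominal=-74.770 wc=[-77.661,-72.317] rss=0.961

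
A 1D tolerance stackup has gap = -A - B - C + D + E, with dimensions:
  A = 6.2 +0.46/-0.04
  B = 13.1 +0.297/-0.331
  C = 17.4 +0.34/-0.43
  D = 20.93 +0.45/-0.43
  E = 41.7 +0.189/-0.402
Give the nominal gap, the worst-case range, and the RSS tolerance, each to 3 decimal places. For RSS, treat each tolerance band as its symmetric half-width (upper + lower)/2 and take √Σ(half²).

nominal=25.930 wc=[24.001,27.370] rss=0.768

Stack each dimension's contribution:
  -A: nom -6.200 → Σnom=-6.200; wc +0.040/-0.460 → slack +0.040/-0.460; half-tol=0.250, Σhalf²=0.062500
  -B: nom -13.100 → Σnom=-19.300; wc +0.331/-0.297 → slack +0.371/-0.757; half-tol=0.314, Σhalf²=0.161096
  -C: nom -17.400 → Σnom=-36.700; wc +0.430/-0.340 → slack +0.801/-1.097; half-tol=0.385, Σhalf²=0.309321
  +D: nom +20.930 → Σnom=-15.770; wc +0.450/-0.430 → slack +1.251/-1.527; half-tol=0.440, Σhalf²=0.502921
  +E: nom +41.700 → Σnom=25.930; wc +0.189/-0.402 → slack +1.440/-1.929; half-tol=0.295, Σhalf²=0.590241
Nominal = 25.930. Worst-case = [25.930 - 1.929, 25.930 + 1.440] = [24.001, 27.370]. RSS = √0.590241 = 0.768.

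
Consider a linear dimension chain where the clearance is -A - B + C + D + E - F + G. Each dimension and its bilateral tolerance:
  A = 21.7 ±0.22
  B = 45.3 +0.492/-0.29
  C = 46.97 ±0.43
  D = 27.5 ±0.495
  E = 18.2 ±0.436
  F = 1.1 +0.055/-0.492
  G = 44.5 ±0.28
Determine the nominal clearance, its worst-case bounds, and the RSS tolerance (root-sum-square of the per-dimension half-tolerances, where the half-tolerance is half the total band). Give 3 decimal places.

Stack each dimension's contribution:
  -A: nom -21.700 → Σnom=-21.700; wc +0.220/-0.220 → slack +0.220/-0.220; half-tol=0.220, Σhalf²=0.048400
  -B: nom -45.300 → Σnom=-67.000; wc +0.290/-0.492 → slack +0.510/-0.712; half-tol=0.391, Σhalf²=0.201281
  +C: nom +46.970 → Σnom=-20.030; wc +0.430/-0.430 → slack +0.940/-1.142; half-tol=0.430, Σhalf²=0.386181
  +D: nom +27.500 → Σnom=7.470; wc +0.495/-0.495 → slack +1.435/-1.637; half-tol=0.495, Σhalf²=0.631206
  +E: nom +18.200 → Σnom=25.670; wc +0.436/-0.436 → slack +1.871/-2.073; half-tol=0.436, Σhalf²=0.821302
  -F: nom -1.100 → Σnom=24.570; wc +0.492/-0.055 → slack +2.363/-2.128; half-tol=0.274, Σhalf²=0.896104
  +G: nom +44.500 → Σnom=69.070; wc +0.280/-0.280 → slack +2.643/-2.408; half-tol=0.280, Σhalf²=0.974504
Nominal = 69.070. Worst-case = [69.070 - 2.408, 69.070 + 2.643] = [66.662, 71.713]. RSS = √0.974504 = 0.987.

nominal=69.070 wc=[66.662,71.713] rss=0.987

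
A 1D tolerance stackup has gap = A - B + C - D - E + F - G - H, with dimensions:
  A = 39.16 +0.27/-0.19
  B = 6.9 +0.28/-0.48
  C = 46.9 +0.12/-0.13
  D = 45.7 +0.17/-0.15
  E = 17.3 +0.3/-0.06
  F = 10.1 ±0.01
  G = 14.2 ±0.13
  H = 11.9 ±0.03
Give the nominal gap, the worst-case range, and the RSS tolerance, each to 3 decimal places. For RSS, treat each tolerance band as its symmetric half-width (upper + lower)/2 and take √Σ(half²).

Stack each dimension's contribution:
  +A: nom +39.160 → Σnom=39.160; wc +0.270/-0.190 → slack +0.270/-0.190; half-tol=0.230, Σhalf²=0.052900
  -B: nom -6.900 → Σnom=32.260; wc +0.480/-0.280 → slack +0.750/-0.470; half-tol=0.380, Σhalf²=0.197300
  +C: nom +46.900 → Σnom=79.160; wc +0.120/-0.130 → slack +0.870/-0.600; half-tol=0.125, Σhalf²=0.212925
  -D: nom -45.700 → Σnom=33.460; wc +0.150/-0.170 → slack +1.020/-0.770; half-tol=0.160, Σhalf²=0.238525
  -E: nom -17.300 → Σnom=16.160; wc +0.060/-0.300 → slack +1.080/-1.070; half-tol=0.180, Σhalf²=0.270925
  +F: nom +10.100 → Σnom=26.260; wc +0.010/-0.010 → slack +1.090/-1.080; half-tol=0.010, Σhalf²=0.271025
  -G: nom -14.200 → Σnom=12.060; wc +0.130/-0.130 → slack +1.220/-1.210; half-tol=0.130, Σhalf²=0.287925
  -H: nom -11.900 → Σnom=0.160; wc +0.030/-0.030 → slack +1.250/-1.240; half-tol=0.030, Σhalf²=0.288825
Nominal = 0.160. Worst-case = [0.160 - 1.240, 0.160 + 1.250] = [-1.080, 1.410]. RSS = √0.288825 = 0.537.

nominal=0.160 wc=[-1.080,1.410] rss=0.537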